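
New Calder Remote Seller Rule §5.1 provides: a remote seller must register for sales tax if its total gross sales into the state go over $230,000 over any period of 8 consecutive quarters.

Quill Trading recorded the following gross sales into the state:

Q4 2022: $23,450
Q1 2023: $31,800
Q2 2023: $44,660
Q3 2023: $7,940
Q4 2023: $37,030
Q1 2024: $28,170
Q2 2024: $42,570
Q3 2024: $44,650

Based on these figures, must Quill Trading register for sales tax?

Yes

Total gross sales into the state: $23,450 + $31,800 + $44,660 + $7,940 + $37,030 + $28,170 + $42,570 + $44,650 = $260,270.
$260,270 > $230,000, so the threshold is exceeded.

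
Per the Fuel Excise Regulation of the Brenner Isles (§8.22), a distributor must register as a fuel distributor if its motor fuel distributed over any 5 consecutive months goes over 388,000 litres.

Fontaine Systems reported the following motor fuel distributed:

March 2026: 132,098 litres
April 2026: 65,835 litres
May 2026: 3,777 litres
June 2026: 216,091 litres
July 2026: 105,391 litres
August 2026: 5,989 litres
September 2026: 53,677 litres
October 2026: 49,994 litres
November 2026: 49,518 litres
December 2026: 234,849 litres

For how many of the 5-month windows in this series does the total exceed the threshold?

March 2026–July 2026: 132,098 litres + 65,835 litres + 3,777 litres + 216,091 litres + 105,391 litres = 523,192 litres (over)
April 2026–August 2026: 65,835 litres + 3,777 litres + 216,091 litres + 105,391 litres + 5,989 litres = 397,083 litres (over)
May 2026–September 2026: 3,777 litres + 216,091 litres + 105,391 litres + 5,989 litres + 53,677 litres = 384,925 litres (under)
June 2026–October 2026: 216,091 litres + 105,391 litres + 5,989 litres + 53,677 litres + 49,994 litres = 431,142 litres (over)
July 2026–November 2026: 105,391 litres + 5,989 litres + 53,677 litres + 49,994 litres + 49,518 litres = 264,569 litres (under)
August 2026–December 2026: 5,989 litres + 53,677 litres + 49,994 litres + 49,518 litres + 234,849 litres = 394,027 litres (over)
4 windows exceed the threshold.

4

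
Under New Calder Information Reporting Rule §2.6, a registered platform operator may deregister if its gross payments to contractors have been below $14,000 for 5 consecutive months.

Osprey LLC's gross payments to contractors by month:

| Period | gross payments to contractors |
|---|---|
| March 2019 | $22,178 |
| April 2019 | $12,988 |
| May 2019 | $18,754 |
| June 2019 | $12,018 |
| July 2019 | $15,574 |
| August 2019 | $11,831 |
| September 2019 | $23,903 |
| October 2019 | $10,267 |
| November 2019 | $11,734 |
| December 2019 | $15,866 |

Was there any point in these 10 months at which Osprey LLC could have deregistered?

No

Months below $14,000: April 2019, June 2019, August 2019, October 2019, November 2019.
Longest run of consecutive months below the threshold: 2.
2 < 5, so Osprey LLC never became eligible.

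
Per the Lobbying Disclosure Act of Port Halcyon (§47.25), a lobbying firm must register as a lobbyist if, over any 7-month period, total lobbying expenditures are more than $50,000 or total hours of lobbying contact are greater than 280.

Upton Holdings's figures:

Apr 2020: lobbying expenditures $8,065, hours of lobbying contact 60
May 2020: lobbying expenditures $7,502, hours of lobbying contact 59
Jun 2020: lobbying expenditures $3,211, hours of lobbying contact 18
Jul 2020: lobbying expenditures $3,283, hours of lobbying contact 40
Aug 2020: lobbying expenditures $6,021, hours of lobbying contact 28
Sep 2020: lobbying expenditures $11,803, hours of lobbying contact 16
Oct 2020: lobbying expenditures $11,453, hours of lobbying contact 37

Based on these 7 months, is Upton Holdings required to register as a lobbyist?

Yes

Total lobbying expenditures: $8,065 + $7,502 + $3,211 + $3,283 + $6,021 + $11,803 + $11,453 = $51,338 (> $50,000).
Total hours of lobbying contact: 60 + 59 + 18 + 40 + 28 + 16 + 37 = 258 (≤ 280).
The test is 'or': at least one threshold is exceeded.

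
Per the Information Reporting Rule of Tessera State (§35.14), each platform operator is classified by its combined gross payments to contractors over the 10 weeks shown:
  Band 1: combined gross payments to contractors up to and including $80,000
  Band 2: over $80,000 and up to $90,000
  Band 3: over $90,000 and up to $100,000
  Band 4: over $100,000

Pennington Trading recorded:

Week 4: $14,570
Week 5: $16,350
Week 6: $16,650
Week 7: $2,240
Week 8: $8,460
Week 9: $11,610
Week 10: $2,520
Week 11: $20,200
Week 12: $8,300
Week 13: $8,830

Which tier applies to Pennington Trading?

Combined gross payments to contractors: $14,570 + $16,350 + $16,650 + $2,240 + $8,460 + $11,610 + $2,520 + $20,200 + $8,300 + $8,830 = $109,730.
$109,730 > $100,000, so Band 4 applies.

Band 4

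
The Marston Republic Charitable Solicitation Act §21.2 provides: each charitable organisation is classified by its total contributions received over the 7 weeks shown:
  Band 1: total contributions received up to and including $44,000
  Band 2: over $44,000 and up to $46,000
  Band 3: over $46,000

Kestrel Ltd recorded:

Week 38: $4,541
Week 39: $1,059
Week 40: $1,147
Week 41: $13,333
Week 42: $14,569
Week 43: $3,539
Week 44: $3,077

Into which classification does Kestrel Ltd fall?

Total contributions received: $4,541 + $1,059 + $1,147 + $13,333 + $14,569 + $3,539 + $3,077 = $41,265.
$41,265 ≤ $44,000, so Band 1 applies.

Band 1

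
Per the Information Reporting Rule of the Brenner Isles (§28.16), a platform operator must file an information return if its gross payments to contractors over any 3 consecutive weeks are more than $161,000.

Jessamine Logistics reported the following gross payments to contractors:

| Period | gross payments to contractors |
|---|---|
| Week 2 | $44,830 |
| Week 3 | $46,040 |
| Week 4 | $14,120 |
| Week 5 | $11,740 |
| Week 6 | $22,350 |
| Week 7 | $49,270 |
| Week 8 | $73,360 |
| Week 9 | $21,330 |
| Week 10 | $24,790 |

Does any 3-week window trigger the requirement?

No

Week 2–Week 4: $44,830 + $46,040 + $14,120 = $104,990 (under)
Week 3–Week 5: $46,040 + $14,120 + $11,740 = $71,900 (under)
Week 4–Week 6: $14,120 + $11,740 + $22,350 = $48,210 (under)
Week 5–Week 7: $11,740 + $22,350 + $49,270 = $83,360 (under)
Week 6–Week 8: $22,350 + $49,270 + $73,360 = $144,980 (under)
Week 7–Week 9: $49,270 + $73,360 + $21,330 = $143,960 (under)
Week 8–Week 10: $73,360 + $21,330 + $24,790 = $119,480 (under)
No window exceeds $161,000.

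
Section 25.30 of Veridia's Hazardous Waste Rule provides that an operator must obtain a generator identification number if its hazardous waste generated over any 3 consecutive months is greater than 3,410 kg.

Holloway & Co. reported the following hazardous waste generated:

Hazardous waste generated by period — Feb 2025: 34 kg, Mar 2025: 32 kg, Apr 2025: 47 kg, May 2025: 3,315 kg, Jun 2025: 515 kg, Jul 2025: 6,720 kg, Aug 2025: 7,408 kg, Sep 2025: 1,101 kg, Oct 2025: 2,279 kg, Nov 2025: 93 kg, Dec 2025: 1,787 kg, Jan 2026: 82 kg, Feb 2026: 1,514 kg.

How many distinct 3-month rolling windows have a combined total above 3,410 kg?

Feb 2025–Apr 2025: 34 kg + 32 kg + 47 kg = 113 kg (under)
Mar 2025–May 2025: 32 kg + 47 kg + 3,315 kg = 3,394 kg (under)
Apr 2025–Jun 2025: 47 kg + 3,315 kg + 515 kg = 3,877 kg (over)
May 2025–Jul 2025: 3,315 kg + 515 kg + 6,720 kg = 10,550 kg (over)
Jun 2025–Aug 2025: 515 kg + 6,720 kg + 7,408 kg = 14,643 kg (over)
Jul 2025–Sep 2025: 6,720 kg + 7,408 kg + 1,101 kg = 15,229 kg (over)
Aug 2025–Oct 2025: 7,408 kg + 1,101 kg + 2,279 kg = 10,788 kg (over)
Sep 2025–Nov 2025: 1,101 kg + 2,279 kg + 93 kg = 3,473 kg (over)
Oct 2025–Dec 2025: 2,279 kg + 93 kg + 1,787 kg = 4,159 kg (over)
Nov 2025–Jan 2026: 93 kg + 1,787 kg + 82 kg = 1,962 kg (under)
Dec 2025–Feb 2026: 1,787 kg + 82 kg + 1,514 kg = 3,383 kg (under)
7 windows exceed the threshold.

7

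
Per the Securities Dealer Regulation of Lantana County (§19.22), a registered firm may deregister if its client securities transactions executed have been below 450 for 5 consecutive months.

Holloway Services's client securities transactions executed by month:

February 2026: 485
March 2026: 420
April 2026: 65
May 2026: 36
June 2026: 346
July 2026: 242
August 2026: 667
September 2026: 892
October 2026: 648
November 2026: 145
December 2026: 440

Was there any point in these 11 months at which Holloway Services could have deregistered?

Months below 450: March 2026, April 2026, May 2026, June 2026, July 2026, November 2026, December 2026.
Longest run of consecutive months below the threshold: 5.
5 ≥ 5, so Holloway Services became eligible.

Yes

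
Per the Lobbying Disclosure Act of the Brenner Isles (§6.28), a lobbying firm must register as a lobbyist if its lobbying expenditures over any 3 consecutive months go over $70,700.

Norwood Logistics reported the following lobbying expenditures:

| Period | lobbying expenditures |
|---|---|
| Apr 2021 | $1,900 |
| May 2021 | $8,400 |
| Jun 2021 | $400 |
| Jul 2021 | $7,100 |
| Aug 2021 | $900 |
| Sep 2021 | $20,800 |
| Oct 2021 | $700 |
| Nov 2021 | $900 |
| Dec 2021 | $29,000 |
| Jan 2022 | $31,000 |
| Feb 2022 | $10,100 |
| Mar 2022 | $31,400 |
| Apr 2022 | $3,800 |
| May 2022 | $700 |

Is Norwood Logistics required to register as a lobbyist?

Yes

Apr 2021–Jun 2021: $1,900 + $8,400 + $400 = $10,700 (under)
May 2021–Jul 2021: $8,400 + $400 + $7,100 = $15,900 (under)
Jun 2021–Aug 2021: $400 + $7,100 + $900 = $8,400 (under)
Jul 2021–Sep 2021: $7,100 + $900 + $20,800 = $28,800 (under)
Aug 2021–Oct 2021: $900 + $20,800 + $700 = $22,400 (under)
Sep 2021–Nov 2021: $20,800 + $700 + $900 = $22,400 (under)
Oct 2021–Dec 2021: $700 + $900 + $29,000 = $30,600 (under)
Nov 2021–Jan 2022: $900 + $29,000 + $31,000 = $60,900 (under)
Dec 2021–Feb 2022: $29,000 + $31,000 + $10,100 = $70,100 (under)
Jan 2022–Mar 2022: $31,000 + $10,100 + $31,400 = $72,500 (over)
Feb 2022–Apr 2022: $10,100 + $31,400 + $3,800 = $45,300 (under)
Mar 2022–May 2022: $31,400 + $3,800 + $700 = $35,900 (under)
At least one window exceeds $70,700.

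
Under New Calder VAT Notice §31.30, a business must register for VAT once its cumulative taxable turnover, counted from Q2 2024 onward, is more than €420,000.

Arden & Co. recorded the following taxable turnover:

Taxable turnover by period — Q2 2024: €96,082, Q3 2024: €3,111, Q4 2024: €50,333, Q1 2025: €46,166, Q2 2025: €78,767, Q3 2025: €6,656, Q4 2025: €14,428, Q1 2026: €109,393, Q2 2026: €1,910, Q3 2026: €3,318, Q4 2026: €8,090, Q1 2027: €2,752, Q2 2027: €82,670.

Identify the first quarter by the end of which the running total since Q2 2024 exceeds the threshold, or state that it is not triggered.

Q1 2027

Through Q2 2024: €96,082
Through Q3 2024: €99,193
Through Q4 2024: €149,526
Through Q1 2025: €195,692
Through Q2 2025: €274,459
Through Q3 2025: €281,115
Through Q4 2025: €295,543
Through Q1 2026: €404,936
Through Q2 2026: €406,846
Through Q3 2026: €410,164
Through Q4 2026: €418,254
Through Q1 2027: €421,006 ← exceeds threshold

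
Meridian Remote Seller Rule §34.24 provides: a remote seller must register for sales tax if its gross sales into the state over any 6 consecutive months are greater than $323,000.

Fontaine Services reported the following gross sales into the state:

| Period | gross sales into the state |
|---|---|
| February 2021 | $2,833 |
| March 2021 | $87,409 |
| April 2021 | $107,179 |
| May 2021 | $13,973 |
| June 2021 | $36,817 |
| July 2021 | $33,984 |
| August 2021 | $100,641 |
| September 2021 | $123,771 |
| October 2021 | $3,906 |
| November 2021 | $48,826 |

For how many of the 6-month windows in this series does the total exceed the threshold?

February 2021–July 2021: $2,833 + $87,409 + $107,179 + $13,973 + $36,817 + $33,984 = $282,195 (under)
March 2021–August 2021: $87,409 + $107,179 + $13,973 + $36,817 + $33,984 + $100,641 = $380,003 (over)
April 2021–September 2021: $107,179 + $13,973 + $36,817 + $33,984 + $100,641 + $123,771 = $416,365 (over)
May 2021–October 2021: $13,973 + $36,817 + $33,984 + $100,641 + $123,771 + $3,906 = $313,092 (under)
June 2021–November 2021: $36,817 + $33,984 + $100,641 + $123,771 + $3,906 + $48,826 = $347,945 (over)
3 windows exceed the threshold.

3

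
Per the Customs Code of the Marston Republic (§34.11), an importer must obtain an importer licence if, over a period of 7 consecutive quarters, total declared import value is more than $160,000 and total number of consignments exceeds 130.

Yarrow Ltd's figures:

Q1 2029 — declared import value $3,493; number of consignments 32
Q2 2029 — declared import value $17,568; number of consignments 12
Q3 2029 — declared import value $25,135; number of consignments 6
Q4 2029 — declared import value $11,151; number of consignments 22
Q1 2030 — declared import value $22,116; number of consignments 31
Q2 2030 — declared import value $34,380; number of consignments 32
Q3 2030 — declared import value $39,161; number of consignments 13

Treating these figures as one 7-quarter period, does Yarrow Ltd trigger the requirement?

Total declared import value: $3,493 + $17,568 + $25,135 + $11,151 + $22,116 + $34,380 + $39,161 = $153,004 (≤ $160,000).
Total number of consignments: 32 + 12 + 6 + 22 + 31 + 32 + 13 = 148 (> 130).
The test is 'and': the rule requires both, and at least one is not exceeded.

No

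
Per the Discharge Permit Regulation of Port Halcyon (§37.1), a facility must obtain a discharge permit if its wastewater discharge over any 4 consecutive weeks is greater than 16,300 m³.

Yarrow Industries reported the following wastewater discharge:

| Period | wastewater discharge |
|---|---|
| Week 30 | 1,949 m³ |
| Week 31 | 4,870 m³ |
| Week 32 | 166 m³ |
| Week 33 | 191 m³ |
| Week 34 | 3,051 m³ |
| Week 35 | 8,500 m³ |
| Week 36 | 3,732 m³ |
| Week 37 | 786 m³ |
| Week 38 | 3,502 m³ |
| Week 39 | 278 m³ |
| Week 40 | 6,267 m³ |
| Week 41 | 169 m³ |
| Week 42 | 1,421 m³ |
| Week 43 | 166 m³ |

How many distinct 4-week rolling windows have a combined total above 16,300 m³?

Week 30–Week 33: 1,949 m³ + 4,870 m³ + 166 m³ + 191 m³ = 7,176 m³ (under)
Week 31–Week 34: 4,870 m³ + 166 m³ + 191 m³ + 3,051 m³ = 8,278 m³ (under)
Week 32–Week 35: 166 m³ + 191 m³ + 3,051 m³ + 8,500 m³ = 11,908 m³ (under)
Week 33–Week 36: 191 m³ + 3,051 m³ + 8,500 m³ + 3,732 m³ = 15,474 m³ (under)
Week 34–Week 37: 3,051 m³ + 8,500 m³ + 3,732 m³ + 786 m³ = 16,069 m³ (under)
Week 35–Week 38: 8,500 m³ + 3,732 m³ + 786 m³ + 3,502 m³ = 16,520 m³ (over)
Week 36–Week 39: 3,732 m³ + 786 m³ + 3,502 m³ + 278 m³ = 8,298 m³ (under)
Week 37–Week 40: 786 m³ + 3,502 m³ + 278 m³ + 6,267 m³ = 10,833 m³ (under)
Week 38–Week 41: 3,502 m³ + 278 m³ + 6,267 m³ + 169 m³ = 10,216 m³ (under)
Week 39–Week 42: 278 m³ + 6,267 m³ + 169 m³ + 1,421 m³ = 8,135 m³ (under)
Week 40–Week 43: 6,267 m³ + 169 m³ + 1,421 m³ + 166 m³ = 8,023 m³ (under)
1 window exceeds the threshold.

1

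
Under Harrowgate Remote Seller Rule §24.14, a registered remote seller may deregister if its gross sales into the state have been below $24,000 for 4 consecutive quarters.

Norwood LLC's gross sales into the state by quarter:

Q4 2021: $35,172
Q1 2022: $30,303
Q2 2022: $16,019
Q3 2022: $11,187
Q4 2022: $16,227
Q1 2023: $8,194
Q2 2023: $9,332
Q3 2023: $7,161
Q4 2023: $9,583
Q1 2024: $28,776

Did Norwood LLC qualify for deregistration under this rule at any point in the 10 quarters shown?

Yes

Quarters below $24,000: Q2 2022, Q3 2022, Q4 2022, Q1 2023, Q2 2023, Q3 2023, Q4 2023.
Longest run of consecutive quarters below the threshold: 7.
7 ≥ 4, so Norwood LLC became eligible.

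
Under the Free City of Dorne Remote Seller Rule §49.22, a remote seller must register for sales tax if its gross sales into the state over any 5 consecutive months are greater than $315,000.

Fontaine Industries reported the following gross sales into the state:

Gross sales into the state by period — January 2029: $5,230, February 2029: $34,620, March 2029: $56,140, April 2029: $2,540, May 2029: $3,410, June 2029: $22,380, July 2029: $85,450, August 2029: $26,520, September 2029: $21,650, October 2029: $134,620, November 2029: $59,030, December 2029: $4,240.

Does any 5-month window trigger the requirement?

Yes

January 2029–May 2029: $5,230 + $34,620 + $56,140 + $2,540 + $3,410 = $101,940 (under)
February 2029–June 2029: $34,620 + $56,140 + $2,540 + $3,410 + $22,380 = $119,090 (under)
March 2029–July 2029: $56,140 + $2,540 + $3,410 + $22,380 + $85,450 = $169,920 (under)
April 2029–August 2029: $2,540 + $3,410 + $22,380 + $85,450 + $26,520 = $140,300 (under)
May 2029–September 2029: $3,410 + $22,380 + $85,450 + $26,520 + $21,650 = $159,410 (under)
June 2029–October 2029: $22,380 + $85,450 + $26,520 + $21,650 + $134,620 = $290,620 (under)
July 2029–November 2029: $85,450 + $26,520 + $21,650 + $134,620 + $59,030 = $327,270 (over)
August 2029–December 2029: $26,520 + $21,650 + $134,620 + $59,030 + $4,240 = $246,060 (under)
At least one window exceeds $315,000.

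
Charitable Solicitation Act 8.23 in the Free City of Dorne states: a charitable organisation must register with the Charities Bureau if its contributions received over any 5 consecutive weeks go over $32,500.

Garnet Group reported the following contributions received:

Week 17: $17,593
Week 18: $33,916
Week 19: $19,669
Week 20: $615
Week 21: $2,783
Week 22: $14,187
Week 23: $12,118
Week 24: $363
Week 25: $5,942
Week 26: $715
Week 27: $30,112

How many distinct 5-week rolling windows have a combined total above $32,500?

Week 17–Week 21: $17,593 + $33,916 + $19,669 + $615 + $2,783 = $74,576 (over)
Week 18–Week 22: $33,916 + $19,669 + $615 + $2,783 + $14,187 = $71,170 (over)
Week 19–Week 23: $19,669 + $615 + $2,783 + $14,187 + $12,118 = $49,372 (over)
Week 20–Week 24: $615 + $2,783 + $14,187 + $12,118 + $363 = $30,066 (under)
Week 21–Week 25: $2,783 + $14,187 + $12,118 + $363 + $5,942 = $35,393 (over)
Week 22–Week 26: $14,187 + $12,118 + $363 + $5,942 + $715 = $33,325 (over)
Week 23–Week 27: $12,118 + $363 + $5,942 + $715 + $30,112 = $49,250 (over)
6 windows exceed the threshold.

6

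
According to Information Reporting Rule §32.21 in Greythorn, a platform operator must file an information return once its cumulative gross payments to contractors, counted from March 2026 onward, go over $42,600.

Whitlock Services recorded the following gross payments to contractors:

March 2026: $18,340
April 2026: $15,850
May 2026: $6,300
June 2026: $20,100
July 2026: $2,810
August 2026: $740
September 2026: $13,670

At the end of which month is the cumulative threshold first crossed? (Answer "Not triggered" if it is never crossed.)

June 2026

Through March 2026: $18,340
Through April 2026: $34,190
Through May 2026: $40,490
Through June 2026: $60,590 ← exceeds threshold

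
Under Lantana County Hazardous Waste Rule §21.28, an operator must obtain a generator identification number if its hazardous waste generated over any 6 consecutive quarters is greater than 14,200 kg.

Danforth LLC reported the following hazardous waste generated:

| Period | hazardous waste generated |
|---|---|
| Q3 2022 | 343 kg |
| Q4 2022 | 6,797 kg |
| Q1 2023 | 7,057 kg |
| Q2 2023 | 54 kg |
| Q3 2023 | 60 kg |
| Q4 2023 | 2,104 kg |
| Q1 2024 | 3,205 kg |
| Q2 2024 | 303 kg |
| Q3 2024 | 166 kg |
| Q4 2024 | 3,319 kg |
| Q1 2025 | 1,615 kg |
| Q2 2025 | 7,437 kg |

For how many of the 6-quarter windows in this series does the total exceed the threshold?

3

Q3 2022–Q4 2023: 343 kg + 6,797 kg + 7,057 kg + 54 kg + 60 kg + 2,104 kg = 16,415 kg (over)
Q4 2022–Q1 2024: 6,797 kg + 7,057 kg + 54 kg + 60 kg + 2,104 kg + 3,205 kg = 19,277 kg (over)
Q1 2023–Q2 2024: 7,057 kg + 54 kg + 60 kg + 2,104 kg + 3,205 kg + 303 kg = 12,783 kg (under)
Q2 2023–Q3 2024: 54 kg + 60 kg + 2,104 kg + 3,205 kg + 303 kg + 166 kg = 5,892 kg (under)
Q3 2023–Q4 2024: 60 kg + 2,104 kg + 3,205 kg + 303 kg + 166 kg + 3,319 kg = 9,157 kg (under)
Q4 2023–Q1 2025: 2,104 kg + 3,205 kg + 303 kg + 166 kg + 3,319 kg + 1,615 kg = 10,712 kg (under)
Q1 2024–Q2 2025: 3,205 kg + 303 kg + 166 kg + 3,319 kg + 1,615 kg + 7,437 kg = 16,045 kg (over)
3 windows exceed the threshold.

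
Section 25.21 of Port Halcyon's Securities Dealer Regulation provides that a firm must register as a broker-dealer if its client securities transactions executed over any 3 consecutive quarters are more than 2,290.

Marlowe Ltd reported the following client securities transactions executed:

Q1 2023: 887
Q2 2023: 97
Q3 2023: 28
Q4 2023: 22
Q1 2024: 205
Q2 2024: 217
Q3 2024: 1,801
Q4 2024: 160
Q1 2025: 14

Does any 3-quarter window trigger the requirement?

Q1 2023–Q3 2023: 887 + 97 + 28 = 1,012 (under)
Q2 2023–Q4 2023: 97 + 28 + 22 = 147 (under)
Q3 2023–Q1 2024: 28 + 22 + 205 = 255 (under)
Q4 2023–Q2 2024: 22 + 205 + 217 = 444 (under)
Q1 2024–Q3 2024: 205 + 217 + 1,801 = 2,223 (under)
Q2 2024–Q4 2024: 217 + 1,801 + 160 = 2,178 (under)
Q3 2024–Q1 2025: 1,801 + 160 + 14 = 1,975 (under)
No window exceeds 2,290.

No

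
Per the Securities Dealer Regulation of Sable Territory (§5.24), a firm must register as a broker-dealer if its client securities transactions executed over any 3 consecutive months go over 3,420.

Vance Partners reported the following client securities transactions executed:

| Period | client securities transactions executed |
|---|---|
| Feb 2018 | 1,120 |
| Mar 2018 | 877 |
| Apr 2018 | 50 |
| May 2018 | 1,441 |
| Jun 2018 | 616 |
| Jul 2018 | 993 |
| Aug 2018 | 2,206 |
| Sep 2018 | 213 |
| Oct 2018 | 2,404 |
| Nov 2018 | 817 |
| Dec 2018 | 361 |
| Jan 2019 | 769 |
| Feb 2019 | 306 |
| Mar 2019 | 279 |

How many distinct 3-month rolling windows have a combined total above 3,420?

Feb 2018–Apr 2018: 1,120 + 877 + 50 = 2,047 (under)
Mar 2018–May 2018: 877 + 50 + 1,441 = 2,368 (under)
Apr 2018–Jun 2018: 50 + 1,441 + 616 = 2,107 (under)
May 2018–Jul 2018: 1,441 + 616 + 993 = 3,050 (under)
Jun 2018–Aug 2018: 616 + 993 + 2,206 = 3,815 (over)
Jul 2018–Sep 2018: 993 + 2,206 + 213 = 3,412 (under)
Aug 2018–Oct 2018: 2,206 + 213 + 2,404 = 4,823 (over)
Sep 2018–Nov 2018: 213 + 2,404 + 817 = 3,434 (over)
Oct 2018–Dec 2018: 2,404 + 817 + 361 = 3,582 (over)
Nov 2018–Jan 2019: 817 + 361 + 769 = 1,947 (under)
Dec 2018–Feb 2019: 361 + 769 + 306 = 1,436 (under)
Jan 2019–Mar 2019: 769 + 306 + 279 = 1,354 (under)
4 windows exceed the threshold.

4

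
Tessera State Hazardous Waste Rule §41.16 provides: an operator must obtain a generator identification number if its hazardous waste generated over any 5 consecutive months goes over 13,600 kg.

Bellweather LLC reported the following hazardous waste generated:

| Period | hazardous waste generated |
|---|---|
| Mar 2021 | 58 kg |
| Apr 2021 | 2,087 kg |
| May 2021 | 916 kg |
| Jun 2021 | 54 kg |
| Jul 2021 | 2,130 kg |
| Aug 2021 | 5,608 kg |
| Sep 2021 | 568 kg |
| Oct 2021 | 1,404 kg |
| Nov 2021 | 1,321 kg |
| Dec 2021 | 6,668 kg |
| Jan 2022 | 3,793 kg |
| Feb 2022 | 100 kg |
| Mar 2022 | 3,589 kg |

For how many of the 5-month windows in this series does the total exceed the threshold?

Mar 2021–Jul 2021: 58 kg + 2,087 kg + 916 kg + 54 kg + 2,130 kg = 5,245 kg (under)
Apr 2021–Aug 2021: 2,087 kg + 916 kg + 54 kg + 2,130 kg + 5,608 kg = 10,795 kg (under)
May 2021–Sep 2021: 916 kg + 54 kg + 2,130 kg + 5,608 kg + 568 kg = 9,276 kg (under)
Jun 2021–Oct 2021: 54 kg + 2,130 kg + 5,608 kg + 568 kg + 1,404 kg = 9,764 kg (under)
Jul 2021–Nov 2021: 2,130 kg + 5,608 kg + 568 kg + 1,404 kg + 1,321 kg = 11,031 kg (under)
Aug 2021–Dec 2021: 5,608 kg + 568 kg + 1,404 kg + 1,321 kg + 6,668 kg = 15,569 kg (over)
Sep 2021–Jan 2022: 568 kg + 1,404 kg + 1,321 kg + 6,668 kg + 3,793 kg = 13,754 kg (over)
Oct 2021–Feb 2022: 1,404 kg + 1,321 kg + 6,668 kg + 3,793 kg + 100 kg = 13,286 kg (under)
Nov 2021–Mar 2022: 1,321 kg + 6,668 kg + 3,793 kg + 100 kg + 3,589 kg = 15,471 kg (over)
3 windows exceed the threshold.

3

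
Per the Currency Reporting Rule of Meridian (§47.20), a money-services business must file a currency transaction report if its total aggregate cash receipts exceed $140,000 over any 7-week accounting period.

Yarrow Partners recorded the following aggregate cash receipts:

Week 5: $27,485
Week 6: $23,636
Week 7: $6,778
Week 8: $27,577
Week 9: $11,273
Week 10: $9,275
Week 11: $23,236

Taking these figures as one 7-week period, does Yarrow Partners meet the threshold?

Total aggregate cash receipts: $27,485 + $23,636 + $6,778 + $27,577 + $11,273 + $9,275 + $23,236 = $129,260.
$129,260 ≤ $140,000, so the threshold is not exceeded.

No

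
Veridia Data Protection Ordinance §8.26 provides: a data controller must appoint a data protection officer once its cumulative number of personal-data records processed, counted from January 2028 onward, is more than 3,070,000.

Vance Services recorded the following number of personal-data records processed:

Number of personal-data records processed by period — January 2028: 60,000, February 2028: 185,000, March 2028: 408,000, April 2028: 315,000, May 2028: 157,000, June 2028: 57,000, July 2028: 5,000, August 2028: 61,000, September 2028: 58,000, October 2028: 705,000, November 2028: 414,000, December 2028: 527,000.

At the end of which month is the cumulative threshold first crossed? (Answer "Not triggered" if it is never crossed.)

Not triggered

Through January 2028: 60,000
Through February 2028: 245,000
Through March 2028: 653,000
Through April 2028: 968,000
Through May 2028: 1,125,000
Through June 2028: 1,182,000
Through July 2028: 1,187,000
Through August 2028: 1,248,000
Through September 2028: 1,306,000
Through October 2028: 2,011,000
Through November 2028: 2,425,000
Through December 2028: 2,952,000
Final cumulative total 2,952,000 ≤ 3,070,000; the threshold is never exceeded.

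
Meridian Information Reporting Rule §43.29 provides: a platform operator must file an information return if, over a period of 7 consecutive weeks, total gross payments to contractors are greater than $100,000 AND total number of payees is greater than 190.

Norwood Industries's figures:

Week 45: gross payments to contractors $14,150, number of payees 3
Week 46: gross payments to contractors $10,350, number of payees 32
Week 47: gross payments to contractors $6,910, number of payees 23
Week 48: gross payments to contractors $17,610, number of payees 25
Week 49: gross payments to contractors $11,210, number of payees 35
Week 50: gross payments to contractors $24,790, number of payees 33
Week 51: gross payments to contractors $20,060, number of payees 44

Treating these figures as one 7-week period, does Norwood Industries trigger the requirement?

Yes

Total gross payments to contractors: $14,150 + $10,350 + $6,910 + $17,610 + $11,210 + $24,790 + $20,060 = $105,080 (> $100,000).
Total number of payees: 3 + 32 + 23 + 25 + 35 + 33 + 44 = 195 (> 190).
The test is 'and': both thresholds are exceeded.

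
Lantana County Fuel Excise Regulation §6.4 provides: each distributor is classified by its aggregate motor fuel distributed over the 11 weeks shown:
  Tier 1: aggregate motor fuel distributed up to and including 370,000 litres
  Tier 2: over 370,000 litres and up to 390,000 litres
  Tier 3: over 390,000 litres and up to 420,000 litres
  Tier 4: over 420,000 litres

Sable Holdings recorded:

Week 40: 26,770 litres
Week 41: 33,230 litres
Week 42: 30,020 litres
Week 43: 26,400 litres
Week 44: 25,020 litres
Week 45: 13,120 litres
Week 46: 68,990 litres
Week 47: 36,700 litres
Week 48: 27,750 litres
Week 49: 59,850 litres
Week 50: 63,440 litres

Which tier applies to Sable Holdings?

Tier 3

Aggregate motor fuel distributed: 26,770 litres + 33,230 litres + 30,020 litres + 26,400 litres + 25,020 litres + 13,120 litres + 68,990 litres + 36,700 litres + 27,750 litres + 59,850 litres + 63,440 litres = 411,290 litres.
390,000 litres < 411,290 litres ≤ 420,000 litres, so Tier 3 applies.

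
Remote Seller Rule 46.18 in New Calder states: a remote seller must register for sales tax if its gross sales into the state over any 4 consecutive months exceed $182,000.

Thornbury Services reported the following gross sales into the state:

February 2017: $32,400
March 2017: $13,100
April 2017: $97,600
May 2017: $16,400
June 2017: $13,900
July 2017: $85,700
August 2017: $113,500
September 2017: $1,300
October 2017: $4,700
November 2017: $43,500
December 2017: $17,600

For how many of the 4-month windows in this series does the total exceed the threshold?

February 2017–May 2017: $32,400 + $13,100 + $97,600 + $16,400 = $159,500 (under)
March 2017–June 2017: $13,100 + $97,600 + $16,400 + $13,900 = $141,000 (under)
April 2017–July 2017: $97,600 + $16,400 + $13,900 + $85,700 = $213,600 (over)
May 2017–August 2017: $16,400 + $13,900 + $85,700 + $113,500 = $229,500 (over)
June 2017–September 2017: $13,900 + $85,700 + $113,500 + $1,300 = $214,400 (over)
July 2017–October 2017: $85,700 + $113,500 + $1,300 + $4,700 = $205,200 (over)
August 2017–November 2017: $113,500 + $1,300 + $4,700 + $43,500 = $163,000 (under)
September 2017–December 2017: $1,300 + $4,700 + $43,500 + $17,600 = $67,100 (under)
4 windows exceed the threshold.

4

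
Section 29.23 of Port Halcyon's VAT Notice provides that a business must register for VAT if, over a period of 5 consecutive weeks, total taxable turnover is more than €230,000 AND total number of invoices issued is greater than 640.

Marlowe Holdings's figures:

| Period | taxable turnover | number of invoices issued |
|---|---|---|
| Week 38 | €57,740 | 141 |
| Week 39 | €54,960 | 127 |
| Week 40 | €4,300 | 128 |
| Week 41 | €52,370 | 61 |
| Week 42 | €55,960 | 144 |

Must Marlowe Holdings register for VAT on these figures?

Total taxable turnover: €57,740 + €54,960 + €4,300 + €52,370 + €55,960 = €225,330 (≤ €230,000).
Total number of invoices issued: 141 + 127 + 128 + 61 + 144 = 601 (≤ 640).
The test is 'and': the rule requires both, and at least one is not exceeded.

No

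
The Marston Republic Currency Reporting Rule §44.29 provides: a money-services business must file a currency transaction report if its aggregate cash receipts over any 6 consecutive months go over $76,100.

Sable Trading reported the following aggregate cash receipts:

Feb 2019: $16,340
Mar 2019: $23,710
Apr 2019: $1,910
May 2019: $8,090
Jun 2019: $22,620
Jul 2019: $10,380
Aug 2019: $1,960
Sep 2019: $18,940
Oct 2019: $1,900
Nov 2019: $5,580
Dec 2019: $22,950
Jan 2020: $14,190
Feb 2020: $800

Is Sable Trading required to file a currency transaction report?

Yes

Feb 2019–Jul 2019: $16,340 + $23,710 + $1,910 + $8,090 + $22,620 + $10,380 = $83,050 (over)
Mar 2019–Aug 2019: $23,710 + $1,910 + $8,090 + $22,620 + $10,380 + $1,960 = $68,670 (under)
Apr 2019–Sep 2019: $1,910 + $8,090 + $22,620 + $10,380 + $1,960 + $18,940 = $63,900 (under)
May 2019–Oct 2019: $8,090 + $22,620 + $10,380 + $1,960 + $18,940 + $1,900 = $63,890 (under)
Jun 2019–Nov 2019: $22,620 + $10,380 + $1,960 + $18,940 + $1,900 + $5,580 = $61,380 (under)
Jul 2019–Dec 2019: $10,380 + $1,960 + $18,940 + $1,900 + $5,580 + $22,950 = $61,710 (under)
Aug 2019–Jan 2020: $1,960 + $18,940 + $1,900 + $5,580 + $22,950 + $14,190 = $65,520 (under)
Sep 2019–Feb 2020: $18,940 + $1,900 + $5,580 + $22,950 + $14,190 + $800 = $64,360 (under)
At least one window exceeds $76,100.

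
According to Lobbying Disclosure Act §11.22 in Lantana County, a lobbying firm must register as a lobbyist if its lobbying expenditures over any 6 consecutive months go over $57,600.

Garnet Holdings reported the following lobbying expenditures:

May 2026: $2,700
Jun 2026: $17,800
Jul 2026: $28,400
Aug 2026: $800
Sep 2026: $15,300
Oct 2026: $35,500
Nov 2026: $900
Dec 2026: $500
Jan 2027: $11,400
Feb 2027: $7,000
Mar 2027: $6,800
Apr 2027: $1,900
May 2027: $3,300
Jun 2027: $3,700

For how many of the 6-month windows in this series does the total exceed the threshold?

May 2026–Oct 2026: $2,700 + $17,800 + $28,400 + $800 + $15,300 + $35,500 = $100,500 (over)
Jun 2026–Nov 2026: $17,800 + $28,400 + $800 + $15,300 + $35,500 + $900 = $98,700 (over)
Jul 2026–Dec 2026: $28,400 + $800 + $15,300 + $35,500 + $900 + $500 = $81,400 (over)
Aug 2026–Jan 2027: $800 + $15,300 + $35,500 + $900 + $500 + $11,400 = $64,400 (over)
Sep 2026–Feb 2027: $15,300 + $35,500 + $900 + $500 + $11,400 + $7,000 = $70,600 (over)
Oct 2026–Mar 2027: $35,500 + $900 + $500 + $11,400 + $7,000 + $6,800 = $62,100 (over)
Nov 2026–Apr 2027: $900 + $500 + $11,400 + $7,000 + $6,800 + $1,900 = $28,500 (under)
Dec 2026–May 2027: $500 + $11,400 + $7,000 + $6,800 + $1,900 + $3,300 = $30,900 (under)
Jan 2027–Jun 2027: $11,400 + $7,000 + $6,800 + $1,900 + $3,300 + $3,700 = $34,100 (under)
6 windows exceed the threshold.

6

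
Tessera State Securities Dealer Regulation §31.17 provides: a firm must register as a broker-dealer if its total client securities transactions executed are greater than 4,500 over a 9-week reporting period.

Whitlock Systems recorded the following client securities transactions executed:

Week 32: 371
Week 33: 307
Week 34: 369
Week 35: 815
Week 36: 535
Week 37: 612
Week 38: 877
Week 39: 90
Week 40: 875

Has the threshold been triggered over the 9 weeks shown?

Total client securities transactions executed: 371 + 307 + 369 + 815 + 535 + 612 + 877 + 90 + 875 = 4,851.
4,851 > 4,500, so the threshold is exceeded.

Yes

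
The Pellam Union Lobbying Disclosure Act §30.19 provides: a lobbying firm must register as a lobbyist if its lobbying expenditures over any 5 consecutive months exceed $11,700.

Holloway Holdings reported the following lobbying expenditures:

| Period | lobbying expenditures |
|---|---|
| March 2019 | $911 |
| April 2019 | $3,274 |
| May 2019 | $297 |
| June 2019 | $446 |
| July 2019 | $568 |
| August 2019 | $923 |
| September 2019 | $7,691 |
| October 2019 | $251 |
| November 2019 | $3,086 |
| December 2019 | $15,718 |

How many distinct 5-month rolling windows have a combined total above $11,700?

March 2019–July 2019: $911 + $3,274 + $297 + $446 + $568 = $5,496 (under)
April 2019–August 2019: $3,274 + $297 + $446 + $568 + $923 = $5,508 (under)
May 2019–September 2019: $297 + $446 + $568 + $923 + $7,691 = $9,925 (under)
June 2019–October 2019: $446 + $568 + $923 + $7,691 + $251 = $9,879 (under)
July 2019–November 2019: $568 + $923 + $7,691 + $251 + $3,086 = $12,519 (over)
August 2019–December 2019: $923 + $7,691 + $251 + $3,086 + $15,718 = $27,669 (over)
2 windows exceed the threshold.

2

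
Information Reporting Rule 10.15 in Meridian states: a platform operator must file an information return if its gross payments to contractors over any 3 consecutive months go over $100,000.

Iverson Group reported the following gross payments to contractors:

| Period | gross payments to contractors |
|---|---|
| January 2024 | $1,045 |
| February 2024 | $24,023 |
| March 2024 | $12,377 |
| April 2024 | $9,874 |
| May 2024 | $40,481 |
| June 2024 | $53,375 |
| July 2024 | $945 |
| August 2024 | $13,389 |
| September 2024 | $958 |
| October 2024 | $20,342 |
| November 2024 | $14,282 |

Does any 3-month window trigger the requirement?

January 2024–March 2024: $1,045 + $24,023 + $12,377 = $37,445 (under)
February 2024–April 2024: $24,023 + $12,377 + $9,874 = $46,274 (under)
March 2024–May 2024: $12,377 + $9,874 + $40,481 = $62,732 (under)
April 2024–June 2024: $9,874 + $40,481 + $53,375 = $103,730 (over)
May 2024–July 2024: $40,481 + $53,375 + $945 = $94,801 (under)
June 2024–August 2024: $53,375 + $945 + $13,389 = $67,709 (under)
July 2024–September 2024: $945 + $13,389 + $958 = $15,292 (under)
August 2024–October 2024: $13,389 + $958 + $20,342 = $34,689 (under)
September 2024–November 2024: $958 + $20,342 + $14,282 = $35,582 (under)
At least one window exceeds $100,000.

Yes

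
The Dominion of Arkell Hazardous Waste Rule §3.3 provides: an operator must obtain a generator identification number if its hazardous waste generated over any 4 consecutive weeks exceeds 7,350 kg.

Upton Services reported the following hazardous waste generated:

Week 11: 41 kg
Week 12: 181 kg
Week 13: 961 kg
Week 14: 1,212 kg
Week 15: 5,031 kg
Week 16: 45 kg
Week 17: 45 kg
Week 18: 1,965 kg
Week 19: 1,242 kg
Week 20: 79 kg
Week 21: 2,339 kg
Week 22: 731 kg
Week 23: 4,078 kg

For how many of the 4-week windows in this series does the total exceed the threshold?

1

Week 11–Week 14: 41 kg + 181 kg + 961 kg + 1,212 kg = 2,395 kg (under)
Week 12–Week 15: 181 kg + 961 kg + 1,212 kg + 5,031 kg = 7,385 kg (over)
Week 13–Week 16: 961 kg + 1,212 kg + 5,031 kg + 45 kg = 7,249 kg (under)
Week 14–Week 17: 1,212 kg + 5,031 kg + 45 kg + 45 kg = 6,333 kg (under)
Week 15–Week 18: 5,031 kg + 45 kg + 45 kg + 1,965 kg = 7,086 kg (under)
Week 16–Week 19: 45 kg + 45 kg + 1,965 kg + 1,242 kg = 3,297 kg (under)
Week 17–Week 20: 45 kg + 1,965 kg + 1,242 kg + 79 kg = 3,331 kg (under)
Week 18–Week 21: 1,965 kg + 1,242 kg + 79 kg + 2,339 kg = 5,625 kg (under)
Week 19–Week 22: 1,242 kg + 79 kg + 2,339 kg + 731 kg = 4,391 kg (under)
Week 20–Week 23: 79 kg + 2,339 kg + 731 kg + 4,078 kg = 7,227 kg (under)
1 window exceeds the threshold.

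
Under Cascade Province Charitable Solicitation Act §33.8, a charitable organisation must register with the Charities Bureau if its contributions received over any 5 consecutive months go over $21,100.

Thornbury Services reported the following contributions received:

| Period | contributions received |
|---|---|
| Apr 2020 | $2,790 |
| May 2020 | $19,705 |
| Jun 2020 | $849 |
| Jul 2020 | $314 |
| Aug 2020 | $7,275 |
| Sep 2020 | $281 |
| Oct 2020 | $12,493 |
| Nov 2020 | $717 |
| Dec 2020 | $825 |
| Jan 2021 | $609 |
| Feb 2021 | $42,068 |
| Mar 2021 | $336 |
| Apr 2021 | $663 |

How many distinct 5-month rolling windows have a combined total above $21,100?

7

Apr 2020–Aug 2020: $2,790 + $19,705 + $849 + $314 + $7,275 = $30,933 (over)
May 2020–Sep 2020: $19,705 + $849 + $314 + $7,275 + $281 = $28,424 (over)
Jun 2020–Oct 2020: $849 + $314 + $7,275 + $281 + $12,493 = $21,212 (over)
Jul 2020–Nov 2020: $314 + $7,275 + $281 + $12,493 + $717 = $21,080 (under)
Aug 2020–Dec 2020: $7,275 + $281 + $12,493 + $717 + $825 = $21,591 (over)
Sep 2020–Jan 2021: $281 + $12,493 + $717 + $825 + $609 = $14,925 (under)
Oct 2020–Feb 2021: $12,493 + $717 + $825 + $609 + $42,068 = $56,712 (over)
Nov 2020–Mar 2021: $717 + $825 + $609 + $42,068 + $336 = $44,555 (over)
Dec 2020–Apr 2021: $825 + $609 + $42,068 + $336 + $663 = $44,501 (over)
7 windows exceed the threshold.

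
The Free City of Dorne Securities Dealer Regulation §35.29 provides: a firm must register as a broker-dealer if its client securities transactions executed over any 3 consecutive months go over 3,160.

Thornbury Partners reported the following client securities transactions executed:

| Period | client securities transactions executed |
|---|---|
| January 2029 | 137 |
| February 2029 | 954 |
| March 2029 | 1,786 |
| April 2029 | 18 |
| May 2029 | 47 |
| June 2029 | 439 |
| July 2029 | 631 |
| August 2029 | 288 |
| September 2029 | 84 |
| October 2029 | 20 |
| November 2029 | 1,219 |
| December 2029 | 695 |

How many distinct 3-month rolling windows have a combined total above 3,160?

0

January 2029–March 2029: 137 + 954 + 1,786 = 2,877 (under)
February 2029–April 2029: 954 + 1,786 + 18 = 2,758 (under)
March 2029–May 2029: 1,786 + 18 + 47 = 1,851 (under)
April 2029–June 2029: 18 + 47 + 439 = 504 (under)
May 2029–July 2029: 47 + 439 + 631 = 1,117 (under)
June 2029–August 2029: 439 + 631 + 288 = 1,358 (under)
July 2029–September 2029: 631 + 288 + 84 = 1,003 (under)
August 2029–October 2029: 288 + 84 + 20 = 392 (under)
September 2029–November 2029: 84 + 20 + 1,219 = 1,323 (under)
October 2029–December 2029: 20 + 1,219 + 695 = 1,934 (under)
0 windows exceed the threshold.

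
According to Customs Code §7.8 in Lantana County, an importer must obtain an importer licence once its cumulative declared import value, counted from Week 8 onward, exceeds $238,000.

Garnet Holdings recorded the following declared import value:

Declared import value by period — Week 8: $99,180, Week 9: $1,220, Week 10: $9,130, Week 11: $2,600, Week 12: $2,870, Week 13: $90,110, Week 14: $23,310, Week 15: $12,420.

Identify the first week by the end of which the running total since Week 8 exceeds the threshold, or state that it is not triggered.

Through Week 8: $99,180
Through Week 9: $100,400
Through Week 10: $109,530
Through Week 11: $112,130
Through Week 12: $115,000
Through Week 13: $205,110
Through Week 14: $228,420
Through Week 15: $240,840 ← exceeds threshold

Week 15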